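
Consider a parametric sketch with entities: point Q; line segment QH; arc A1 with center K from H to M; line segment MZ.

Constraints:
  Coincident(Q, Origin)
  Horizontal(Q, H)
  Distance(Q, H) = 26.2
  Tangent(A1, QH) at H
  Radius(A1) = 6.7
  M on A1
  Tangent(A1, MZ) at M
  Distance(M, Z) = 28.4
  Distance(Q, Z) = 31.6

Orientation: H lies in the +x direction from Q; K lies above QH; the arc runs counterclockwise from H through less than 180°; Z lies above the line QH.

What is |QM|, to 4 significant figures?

32.76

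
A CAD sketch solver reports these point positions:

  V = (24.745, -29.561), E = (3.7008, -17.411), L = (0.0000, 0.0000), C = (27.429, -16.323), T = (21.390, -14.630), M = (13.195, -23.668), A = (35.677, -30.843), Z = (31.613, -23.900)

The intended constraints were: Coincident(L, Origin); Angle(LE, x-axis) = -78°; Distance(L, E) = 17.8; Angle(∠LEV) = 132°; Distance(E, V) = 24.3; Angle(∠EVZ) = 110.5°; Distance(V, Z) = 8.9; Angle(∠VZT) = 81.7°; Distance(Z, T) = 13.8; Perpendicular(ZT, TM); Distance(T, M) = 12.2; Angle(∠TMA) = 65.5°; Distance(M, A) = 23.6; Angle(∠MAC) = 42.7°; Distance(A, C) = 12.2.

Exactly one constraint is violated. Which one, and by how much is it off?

Distance(A, C) = 12.2 — off by 4.50.

L = (0.00, 0.00) ✓; LE at -78.00° ✓; |LE| = 17.80 ✓; ∠LEV = 132.0° ✓; |EV| = 24.30 ✓; ∠EVZ = 110.5° ✓; |VZ| = 8.900 ✓; ∠VZT = 81.70° ✓; |ZT| = 13.80 ✓; ∠(ZT, TM) = 90.00° ✓; |TM| = 12.20 ✓; ∠TMA = 65.50° ✓; |MA| = 23.60 ✓; ∠MAC = 42.70° ✓; |AC| = 16.70 ✗.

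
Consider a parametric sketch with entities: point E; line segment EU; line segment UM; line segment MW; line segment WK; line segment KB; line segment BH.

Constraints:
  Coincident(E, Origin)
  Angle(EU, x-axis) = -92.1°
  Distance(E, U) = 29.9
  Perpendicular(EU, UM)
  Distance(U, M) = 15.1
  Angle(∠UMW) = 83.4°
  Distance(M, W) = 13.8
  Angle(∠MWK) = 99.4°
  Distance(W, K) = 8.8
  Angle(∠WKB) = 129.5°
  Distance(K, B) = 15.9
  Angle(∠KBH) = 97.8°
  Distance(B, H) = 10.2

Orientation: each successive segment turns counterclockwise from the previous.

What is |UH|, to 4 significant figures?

5.476

E is at the origin; EU runs at -92.1° with length 29.9, so U = (-1.096, -29.88). The perpendicularity gives UM at right angles to EU, so UM runs at -2.100°; with |UM| = 15.1, M = (13.99, -30.43). ∠UMW = 83.4° gives MW at 94.50° from the x-axis; with |MW| = 13.8, W = (12.91, -16.68). ∠MWK = 99.4° gives WK at 175.1° from the x-axis; with |WK| = 8.8, K = (4.144, -15.92). ∠WKB = 129.5° gives KB at -134.4° from the x-axis; with |KB| = 15.9, B = (-6.981, -27.28). ∠KBH = 97.8° gives BH at -52.20° from the x-axis; with |BH| = 10.2, H = (-0.7294, -35.34). Then |UH| = |H − U| = 5.476.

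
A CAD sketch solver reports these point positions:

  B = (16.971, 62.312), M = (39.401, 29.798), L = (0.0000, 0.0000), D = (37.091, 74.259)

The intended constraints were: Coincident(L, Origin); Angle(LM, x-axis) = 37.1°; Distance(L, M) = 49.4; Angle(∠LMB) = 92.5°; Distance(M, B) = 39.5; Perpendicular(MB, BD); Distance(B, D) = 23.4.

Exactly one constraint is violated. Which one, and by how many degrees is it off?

Perpendicular(MB, BD) — off by 3.90°.

L = (0.00, 0.00) ✓; LM at 37.10° ✓; |LM| = 49.40 ✓; ∠LMB = 92.50° ✓; |MB| = 39.50 ✓; ∠(MB, BD) = 93.90° ✗; |BD| = 23.40 ✓.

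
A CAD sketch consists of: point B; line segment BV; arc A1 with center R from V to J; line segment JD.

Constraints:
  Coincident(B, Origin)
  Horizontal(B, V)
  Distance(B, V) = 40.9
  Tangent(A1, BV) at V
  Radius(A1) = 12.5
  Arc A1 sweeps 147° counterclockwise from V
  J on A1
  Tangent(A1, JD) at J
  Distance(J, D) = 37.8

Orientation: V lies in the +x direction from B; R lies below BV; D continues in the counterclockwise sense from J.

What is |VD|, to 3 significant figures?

50.2

B is at the origin; B and V share the same y with |BV| = 40.9 and V on the +x side, so V = (40.9, 0.00). A1 meets BV tangentially, so RV is at right angles to BV, so R = V + (0, -12.5) = (40.9, -12.5). On A1, V sits at bearing 90° from R; a 147° counterclockwise sweep puts J at bearing 237°, so J = R + 12.5·(cos 237°, sin 237°) = (34.1, -23.0). The tangent condition forces RJ to be normal to JD, so JD runs along (−sin 237°, cos 237°); with |JD| = 37.8, D = (65.8, -43.6). Then |VD| = |D − V| = 50.2.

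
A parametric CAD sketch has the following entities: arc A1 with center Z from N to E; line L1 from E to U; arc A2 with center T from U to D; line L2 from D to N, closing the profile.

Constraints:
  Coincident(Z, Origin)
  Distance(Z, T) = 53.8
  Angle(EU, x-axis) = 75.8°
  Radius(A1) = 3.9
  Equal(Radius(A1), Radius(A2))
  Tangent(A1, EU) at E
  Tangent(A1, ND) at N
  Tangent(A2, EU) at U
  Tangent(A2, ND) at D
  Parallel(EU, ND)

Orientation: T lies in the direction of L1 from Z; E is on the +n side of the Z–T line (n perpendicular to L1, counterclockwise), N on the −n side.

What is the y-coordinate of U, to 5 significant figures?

53.113

The slot axis is L1's direction at 75.8°, so u = (cos 75.8°, sin 75.8°) = (0.24531, 0.96945) and n = (−sin 75.8°, cos 75.8°) = (-0.96945, 0.24531). Z is at the origin and T lies 53.8 along u from Z, so T = 53.8·u = (13.198, 52.156). Tangency of A1 to both parallel lines with radius 3.9 puts E and N at Z ± 3.9·n: E = (-3.7808, 0.95670), N = (3.7808, -0.95670). Equal radii place U and D the same way about T: U = T + 3.9·n = (9.4167, 53.113), D = T − 3.9·n = (16.978, 51.199). So U.y = 53.113.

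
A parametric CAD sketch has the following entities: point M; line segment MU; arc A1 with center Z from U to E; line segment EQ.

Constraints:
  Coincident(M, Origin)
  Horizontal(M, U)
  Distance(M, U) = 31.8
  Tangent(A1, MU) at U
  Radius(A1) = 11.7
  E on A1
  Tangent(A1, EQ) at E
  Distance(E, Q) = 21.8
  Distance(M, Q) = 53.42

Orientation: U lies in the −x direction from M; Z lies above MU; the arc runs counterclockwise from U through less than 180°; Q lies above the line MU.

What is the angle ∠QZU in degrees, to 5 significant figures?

159.50°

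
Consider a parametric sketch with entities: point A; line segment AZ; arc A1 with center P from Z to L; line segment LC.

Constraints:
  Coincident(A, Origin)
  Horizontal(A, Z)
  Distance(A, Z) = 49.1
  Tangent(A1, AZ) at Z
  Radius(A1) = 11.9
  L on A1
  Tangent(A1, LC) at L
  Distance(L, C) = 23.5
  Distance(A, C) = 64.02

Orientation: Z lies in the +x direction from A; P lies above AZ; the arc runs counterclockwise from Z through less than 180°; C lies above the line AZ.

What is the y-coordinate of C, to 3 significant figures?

38.1

Checks: A = (0.00, 0.00) ✓; |PL| = 11.90 ✓; ∠(PL, LC) = 90.00° ✓; |LC| = 23.50 ✓; |AC| = 64.02 ✓.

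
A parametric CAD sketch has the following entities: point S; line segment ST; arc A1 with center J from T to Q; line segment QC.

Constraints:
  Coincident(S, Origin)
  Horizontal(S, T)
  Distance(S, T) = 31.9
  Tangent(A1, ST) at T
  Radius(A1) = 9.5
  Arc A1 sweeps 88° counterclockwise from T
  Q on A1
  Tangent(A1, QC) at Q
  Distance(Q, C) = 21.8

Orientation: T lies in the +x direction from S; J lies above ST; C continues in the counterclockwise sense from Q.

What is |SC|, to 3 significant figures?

52.3

S is at the origin; ST is horizontal with |ST| = 31.9 and T on the +x side, so T = (31.9, 0.00). Since A1 is tangent to ST there, JT ⟂ ST, so J = T + (0, 9.5) = (31.9, 9.50). On A1, T sits at bearing -90° from J; an 88° counterclockwise sweep puts Q at bearing -2°, so Q = J + 9.5·(cos -2°, sin -2°) = (41.4, 9.17). Tangency of A1 to QC means the radius JQ is perpendicular to QC, so QC runs along (−sin -2°, cos -2°); with |QC| = 21.8, C = (42.2, 31.0). Then |SC| = |C − S| = 52.3.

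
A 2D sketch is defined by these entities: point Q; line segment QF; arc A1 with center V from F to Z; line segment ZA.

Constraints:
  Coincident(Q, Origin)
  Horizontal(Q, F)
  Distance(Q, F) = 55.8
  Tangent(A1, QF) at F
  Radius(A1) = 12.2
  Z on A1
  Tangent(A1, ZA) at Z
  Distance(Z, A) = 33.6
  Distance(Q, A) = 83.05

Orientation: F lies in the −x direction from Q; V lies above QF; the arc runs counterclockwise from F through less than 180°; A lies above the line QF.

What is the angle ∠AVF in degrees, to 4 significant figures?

157.1°

Checks: ∠(VF, FQ) = 90.00° ✓; |VF| = 12.20 ✓; |VZ| = 12.20 ✓; ∠(VZ, ZA) = 90.00° ✓; |ZA| = 33.60 ✓; |QA| = 83.05 ✓.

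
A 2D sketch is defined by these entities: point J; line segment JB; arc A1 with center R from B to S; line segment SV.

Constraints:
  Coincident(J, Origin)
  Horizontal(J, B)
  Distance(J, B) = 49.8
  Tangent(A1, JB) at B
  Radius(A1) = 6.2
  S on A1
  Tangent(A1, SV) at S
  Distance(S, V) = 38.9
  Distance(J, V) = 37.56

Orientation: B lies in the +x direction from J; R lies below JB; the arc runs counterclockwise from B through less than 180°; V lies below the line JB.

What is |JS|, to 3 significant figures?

45.1

Checks: |RS| = 6.200 ✓; ∠(RS, SV) = 90.00° ✓; |SV| = 38.90 ✓; |JV| = 37.56 ✓.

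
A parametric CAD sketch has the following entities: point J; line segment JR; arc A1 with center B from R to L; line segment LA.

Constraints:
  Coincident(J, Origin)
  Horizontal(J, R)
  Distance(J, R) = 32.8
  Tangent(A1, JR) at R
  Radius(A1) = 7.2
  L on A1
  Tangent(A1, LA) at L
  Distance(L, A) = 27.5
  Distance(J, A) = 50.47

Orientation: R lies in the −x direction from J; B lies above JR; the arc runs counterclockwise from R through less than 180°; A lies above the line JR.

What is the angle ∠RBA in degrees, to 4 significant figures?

173.7°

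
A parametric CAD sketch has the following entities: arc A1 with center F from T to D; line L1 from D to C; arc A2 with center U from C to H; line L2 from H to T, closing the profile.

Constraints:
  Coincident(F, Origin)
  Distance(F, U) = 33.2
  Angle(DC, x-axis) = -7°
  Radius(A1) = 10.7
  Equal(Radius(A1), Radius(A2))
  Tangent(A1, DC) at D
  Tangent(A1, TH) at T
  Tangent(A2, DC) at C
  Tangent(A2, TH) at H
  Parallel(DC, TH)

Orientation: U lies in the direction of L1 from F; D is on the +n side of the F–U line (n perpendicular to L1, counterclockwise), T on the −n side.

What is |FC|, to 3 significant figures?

34.9

The slot axis is L1's direction at -7.0°, so u = (cos -7.0°, sin -7.0°) = (0.993, -0.122) and n = (−sin -7.0°, cos -7.0°) = (0.122, 0.993). F is at the origin and U lies 33.2 along u from F, so U = 33.2·u = (33.0, -4.05). Tangency of A1 to both parallel lines with radius 10.7 puts D and T at F ± 10.7·n: D = (1.30, 10.6), T = (-1.30, -10.6). Equal radii place C and H the same way about U: C = U + 10.7·n = (34.3, 6.57), H = U − 10.7·n = (31.6, -14.7). Then |FC| = |C − F| = 34.9.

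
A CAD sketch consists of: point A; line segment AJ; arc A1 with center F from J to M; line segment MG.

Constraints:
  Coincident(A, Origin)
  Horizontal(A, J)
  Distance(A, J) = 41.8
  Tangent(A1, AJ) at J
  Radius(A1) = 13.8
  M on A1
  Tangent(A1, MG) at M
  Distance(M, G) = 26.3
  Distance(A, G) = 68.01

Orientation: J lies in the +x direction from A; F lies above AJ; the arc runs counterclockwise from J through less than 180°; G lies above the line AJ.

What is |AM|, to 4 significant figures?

57.41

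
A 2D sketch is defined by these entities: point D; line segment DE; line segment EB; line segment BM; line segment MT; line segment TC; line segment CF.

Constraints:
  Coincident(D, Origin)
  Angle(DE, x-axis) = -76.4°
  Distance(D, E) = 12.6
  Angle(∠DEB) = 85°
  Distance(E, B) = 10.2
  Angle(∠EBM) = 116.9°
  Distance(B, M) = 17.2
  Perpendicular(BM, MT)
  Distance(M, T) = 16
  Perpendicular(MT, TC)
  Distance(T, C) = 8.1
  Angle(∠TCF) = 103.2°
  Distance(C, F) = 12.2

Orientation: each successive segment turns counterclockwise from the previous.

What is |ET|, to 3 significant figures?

22.9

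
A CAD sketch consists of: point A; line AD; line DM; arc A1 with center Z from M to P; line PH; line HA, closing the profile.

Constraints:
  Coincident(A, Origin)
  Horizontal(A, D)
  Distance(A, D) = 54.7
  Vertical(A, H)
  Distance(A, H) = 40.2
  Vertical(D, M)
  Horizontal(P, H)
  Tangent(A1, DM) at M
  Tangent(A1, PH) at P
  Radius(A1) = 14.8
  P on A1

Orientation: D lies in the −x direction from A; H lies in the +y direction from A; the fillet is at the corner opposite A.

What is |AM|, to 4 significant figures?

60.31

A is at the origin; A and D share the same y with |AD| = 54.7 and D on the −x side, so D = (-54.70, 0.000). AH is vertical with |AH| = 40.2 and H on the +y side, so H = (0.000, 40.20). The virtual corner opposite A is at (-54.70, 40.20). Since A1 is tangent to DM there, ZM ⟂ DM and A1 meets PH tangentially, so ZP is at right angles to PH, with radius 14.8, so the center Z sits 14.8 in from both sides at Z = (-39.90, 25.40). That places the tangent points at M = (-54.70, 25.40) on DM and P = (-39.90, 40.20) on PH. Then |AM| = |M − A| = 60.31.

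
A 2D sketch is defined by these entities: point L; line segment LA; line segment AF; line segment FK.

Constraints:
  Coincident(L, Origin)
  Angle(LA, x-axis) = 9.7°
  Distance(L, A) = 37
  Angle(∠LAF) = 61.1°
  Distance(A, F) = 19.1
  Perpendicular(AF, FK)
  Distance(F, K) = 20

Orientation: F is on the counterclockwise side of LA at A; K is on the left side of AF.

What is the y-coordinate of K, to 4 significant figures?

8.684

L is at the origin; LA runs at 9.7° with length 37.0, so A = 37.0·(cos 9.7°, sin 9.7°) = (36.47, 6.234). ∠LAF = 61.1°, so AF runs at 9.7° + (180° − 61.1°) = 128.6° from the x-axis; with |AF| = 19.1, F = A + 19.1·(cos 128.6°, sin 128.6°) = (24.55, 21.16). AF is perpendicular to FK; with |FK| = 20.0 on the left of AF, K = F + 20.0·(-0.7815, -0.6239) = (8.925, 8.684). So K.y = 8.684.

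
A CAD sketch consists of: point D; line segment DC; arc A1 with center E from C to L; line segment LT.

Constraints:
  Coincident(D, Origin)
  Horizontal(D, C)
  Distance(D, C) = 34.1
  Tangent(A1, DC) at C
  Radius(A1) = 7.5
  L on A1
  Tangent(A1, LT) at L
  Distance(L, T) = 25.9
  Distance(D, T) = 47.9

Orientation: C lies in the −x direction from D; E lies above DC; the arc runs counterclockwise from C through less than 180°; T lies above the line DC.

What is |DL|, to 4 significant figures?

28.42

Checks: ∠(EC, CD) = 90.00° ✓; |EL| = 7.500 ✓; ∠(EL, LT) = 90.00° ✓; |LT| = 25.90 ✓; |DT| = 47.90 ✓.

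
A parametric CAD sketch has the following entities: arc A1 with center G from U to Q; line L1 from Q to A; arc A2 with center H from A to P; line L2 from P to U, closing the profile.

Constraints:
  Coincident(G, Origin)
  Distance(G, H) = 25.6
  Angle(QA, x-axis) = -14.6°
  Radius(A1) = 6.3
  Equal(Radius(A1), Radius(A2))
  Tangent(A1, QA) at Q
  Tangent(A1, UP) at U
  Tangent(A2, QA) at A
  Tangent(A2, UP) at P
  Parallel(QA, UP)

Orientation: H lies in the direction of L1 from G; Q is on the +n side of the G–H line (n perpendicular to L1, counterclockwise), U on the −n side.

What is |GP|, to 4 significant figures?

26.36

The slot axis is L1's direction at -14.6°, so u = (cos -14.6°, sin -14.6°) = (0.9677, -0.2521) and n = (−sin -14.6°, cos -14.6°) = (0.2521, 0.9677). G is at the origin and H lies 25.6 along u from G, so H = 25.6·u = (24.77, -6.453). Tangency of A1 to both parallel lines with radius 6.3 puts Q and U at G ± 6.3·n: Q = (1.588, 6.097), U = (-1.588, -6.097). Equal radii place A and P the same way about H: A = H + 6.3·n = (26.36, -0.3564), P = H − 6.3·n = (23.19, -12.55). Then |GP| = |P − G| = 26.36.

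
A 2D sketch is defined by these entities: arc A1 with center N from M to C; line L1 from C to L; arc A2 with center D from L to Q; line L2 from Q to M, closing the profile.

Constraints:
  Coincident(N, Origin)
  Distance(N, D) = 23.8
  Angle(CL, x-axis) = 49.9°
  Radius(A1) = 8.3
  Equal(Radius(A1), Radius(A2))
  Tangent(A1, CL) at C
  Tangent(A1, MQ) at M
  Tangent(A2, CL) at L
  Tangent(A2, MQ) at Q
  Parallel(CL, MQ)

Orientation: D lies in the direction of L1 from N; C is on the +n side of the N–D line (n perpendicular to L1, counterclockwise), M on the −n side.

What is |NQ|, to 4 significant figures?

25.21

The slot axis is L1's direction at 49.9°, so u = (cos 49.9°, sin 49.9°) = (0.6441, 0.7649) and n = (−sin 49.9°, cos 49.9°) = (-0.7649, 0.6441). N is at the origin and D lies 23.8 along u from N, so D = 23.8·u = (15.33, 18.21). Tangency of A1 to both parallel lines with radius 8.3 puts C and M at N ± 8.3·n: C = (-6.349, 5.346), M = (6.349, -5.346). Equal radii place L and Q the same way about D: L = D + 8.3·n = (8.981, 23.55), Q = D − 8.3·n = (21.68, 12.86). Then |NQ| = |Q − N| = 25.21.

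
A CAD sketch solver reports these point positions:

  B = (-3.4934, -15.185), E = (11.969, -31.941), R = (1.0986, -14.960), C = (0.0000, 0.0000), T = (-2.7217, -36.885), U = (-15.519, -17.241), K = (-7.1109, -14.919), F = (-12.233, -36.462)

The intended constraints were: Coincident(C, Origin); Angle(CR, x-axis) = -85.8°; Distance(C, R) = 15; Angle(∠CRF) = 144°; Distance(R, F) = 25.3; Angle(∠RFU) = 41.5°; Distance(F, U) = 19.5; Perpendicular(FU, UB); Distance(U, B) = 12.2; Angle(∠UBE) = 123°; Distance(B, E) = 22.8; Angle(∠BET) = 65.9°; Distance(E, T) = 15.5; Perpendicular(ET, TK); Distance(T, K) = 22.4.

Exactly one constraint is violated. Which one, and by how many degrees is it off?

Perpendicular(ET, TK) — off by 7.30°.

C = (0.00, 0.00) ✓; CR at -85.80° ✓; |CR| = 15.00 ✓; ∠CRF = 144.0° ✓; |RF| = 25.30 ✓; ∠RFU = 41.50° ✓; |FU| = 19.50 ✓; ∠(FU, UB) = 90.00° ✓; |UB| = 12.20 ✓; ∠UBE = 123.0° ✓; |BE| = 22.80 ✓; ∠BET = 65.90° ✓; |ET| = 15.50 ✓; ∠(ET, TK) = 97.30° ✗; |TK| = 22.40 ✓.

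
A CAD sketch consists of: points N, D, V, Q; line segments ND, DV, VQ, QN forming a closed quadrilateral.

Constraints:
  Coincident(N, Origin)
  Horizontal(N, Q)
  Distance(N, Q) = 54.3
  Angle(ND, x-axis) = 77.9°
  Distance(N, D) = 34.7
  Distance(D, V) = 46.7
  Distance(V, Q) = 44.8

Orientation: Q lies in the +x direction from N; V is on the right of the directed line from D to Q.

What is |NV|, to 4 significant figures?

16.93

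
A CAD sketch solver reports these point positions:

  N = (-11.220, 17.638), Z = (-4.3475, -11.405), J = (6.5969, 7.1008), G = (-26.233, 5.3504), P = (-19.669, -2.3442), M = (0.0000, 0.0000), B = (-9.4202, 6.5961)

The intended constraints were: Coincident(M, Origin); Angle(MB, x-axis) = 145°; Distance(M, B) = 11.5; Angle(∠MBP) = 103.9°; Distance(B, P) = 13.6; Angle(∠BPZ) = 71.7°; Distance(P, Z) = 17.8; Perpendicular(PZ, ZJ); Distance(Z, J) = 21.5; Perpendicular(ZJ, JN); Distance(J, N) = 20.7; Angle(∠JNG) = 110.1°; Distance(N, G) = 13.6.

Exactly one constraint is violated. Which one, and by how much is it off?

Distance(N, G) = 13.6 — off by 5.80.

M = (0.00, 0.00) ✓; MB at 145.0° ✓; |MB| = 11.50 ✓; ∠MBP = 103.9° ✓; |BP| = 13.60 ✓; ∠BPZ = 71.70° ✓; |PZ| = 17.80 ✓; ∠(PZ, ZJ) = 90.00° ✓; |ZJ| = 21.50 ✓; ∠(ZJ, JN) = 90.00° ✓; |JN| = 20.70 ✓; ∠JNG = 110.1° ✓; |NG| = 19.40 ✗.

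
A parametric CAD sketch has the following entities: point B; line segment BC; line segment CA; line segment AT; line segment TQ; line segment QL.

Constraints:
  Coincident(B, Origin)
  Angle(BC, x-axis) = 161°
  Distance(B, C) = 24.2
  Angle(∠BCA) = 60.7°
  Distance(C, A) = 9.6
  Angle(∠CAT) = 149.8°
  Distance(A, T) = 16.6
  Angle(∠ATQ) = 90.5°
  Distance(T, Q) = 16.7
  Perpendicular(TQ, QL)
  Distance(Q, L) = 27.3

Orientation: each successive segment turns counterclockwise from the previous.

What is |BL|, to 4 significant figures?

23.11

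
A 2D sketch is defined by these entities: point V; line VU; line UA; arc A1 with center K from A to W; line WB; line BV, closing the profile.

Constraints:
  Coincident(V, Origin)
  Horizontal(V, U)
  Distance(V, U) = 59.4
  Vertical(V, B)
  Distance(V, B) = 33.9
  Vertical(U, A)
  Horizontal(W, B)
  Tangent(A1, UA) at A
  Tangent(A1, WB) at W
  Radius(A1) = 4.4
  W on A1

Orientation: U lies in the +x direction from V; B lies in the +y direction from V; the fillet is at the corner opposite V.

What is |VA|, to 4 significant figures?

66.32

V is at the origin; VU is horizontal with |VU| = 59.4 and U on the +x side, so U = (59.40, 0.000). VB is vertical with |VB| = 33.9 and B on the +y side, so B = (0.000, 33.90). The virtual corner opposite V is at (59.40, 33.90). Tangency of A1 to UA means the radius KA is perpendicular to UA and the tangent condition forces KW to be normal to WB, with radius 4.4, so the center K sits 4.4 in from both sides at K = (55.00, 29.50). That places the tangent points at A = (59.40, 29.50) on UA and W = (55.00, 33.90) on WB. Then |VA| = |A − V| = 66.32.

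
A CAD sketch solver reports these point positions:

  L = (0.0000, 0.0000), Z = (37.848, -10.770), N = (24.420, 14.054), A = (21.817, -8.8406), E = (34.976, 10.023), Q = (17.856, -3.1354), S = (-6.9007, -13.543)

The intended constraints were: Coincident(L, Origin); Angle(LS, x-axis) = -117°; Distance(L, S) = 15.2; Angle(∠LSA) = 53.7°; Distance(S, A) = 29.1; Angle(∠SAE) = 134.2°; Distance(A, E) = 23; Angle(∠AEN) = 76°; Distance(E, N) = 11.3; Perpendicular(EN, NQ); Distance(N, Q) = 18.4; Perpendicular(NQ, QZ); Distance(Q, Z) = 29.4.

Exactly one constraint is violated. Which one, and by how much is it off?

Distance(Q, Z) = 29.4 — off by 8.00.

L = (0.00, 0.00) ✓; LS at -117.0° ✓; |LS| = 15.20 ✓; ∠LSA = 53.70° ✓; |SA| = 29.10 ✓; ∠SAE = 134.2° ✓; |AE| = 23.00 ✓; ∠AEN = 76.00° ✓; |EN| = 11.30 ✓; ∠(EN, NQ) = 90.00° ✓; |NQ| = 18.40 ✓; ∠(NQ, QZ) = 90.00° ✓; |QZ| = 21.40 ✗.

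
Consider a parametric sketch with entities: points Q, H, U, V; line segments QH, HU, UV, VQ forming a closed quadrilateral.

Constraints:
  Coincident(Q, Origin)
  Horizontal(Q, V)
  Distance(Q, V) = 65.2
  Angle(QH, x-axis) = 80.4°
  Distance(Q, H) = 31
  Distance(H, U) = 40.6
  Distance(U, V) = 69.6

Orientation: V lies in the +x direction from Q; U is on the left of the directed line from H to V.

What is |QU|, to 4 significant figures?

68.95

Checks: |HU| = 40.60 ✓; |UV| = 69.60 ✓.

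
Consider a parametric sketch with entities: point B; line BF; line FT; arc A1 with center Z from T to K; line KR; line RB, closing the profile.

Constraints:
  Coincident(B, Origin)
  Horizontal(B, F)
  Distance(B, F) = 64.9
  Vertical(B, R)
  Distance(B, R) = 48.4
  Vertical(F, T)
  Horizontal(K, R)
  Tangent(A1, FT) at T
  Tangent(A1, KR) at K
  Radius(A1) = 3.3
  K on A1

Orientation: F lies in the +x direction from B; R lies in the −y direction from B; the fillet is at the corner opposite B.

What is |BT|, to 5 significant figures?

79.032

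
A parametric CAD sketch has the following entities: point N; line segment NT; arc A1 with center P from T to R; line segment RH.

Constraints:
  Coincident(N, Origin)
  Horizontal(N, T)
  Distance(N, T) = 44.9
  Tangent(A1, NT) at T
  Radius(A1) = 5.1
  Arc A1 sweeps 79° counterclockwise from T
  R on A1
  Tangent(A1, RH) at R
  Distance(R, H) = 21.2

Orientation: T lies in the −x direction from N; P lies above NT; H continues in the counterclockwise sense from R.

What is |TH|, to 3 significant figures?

26.5

N is at the origin; NT is horizontal with |NT| = 44.9 and T on the −x side, so T = (-44.9, 0.00). Tangency of A1 to NT means the radius PT is perpendicular to NT, so P = T + (0, 5.1) = (-44.9, 5.10). On A1, T sits at bearing -90° from P; a 79° counterclockwise sweep puts R at bearing -11°, so R = P + 5.1·(cos -11°, sin -11°) = (-39.9, 4.13). A1 meets RH tangentially, so PR is at right angles to RH, so RH runs along (−sin -11°, cos -11°); with |RH| = 21.2, H = (-35.8, 24.9). Then |TH| = |H − T| = 26.5.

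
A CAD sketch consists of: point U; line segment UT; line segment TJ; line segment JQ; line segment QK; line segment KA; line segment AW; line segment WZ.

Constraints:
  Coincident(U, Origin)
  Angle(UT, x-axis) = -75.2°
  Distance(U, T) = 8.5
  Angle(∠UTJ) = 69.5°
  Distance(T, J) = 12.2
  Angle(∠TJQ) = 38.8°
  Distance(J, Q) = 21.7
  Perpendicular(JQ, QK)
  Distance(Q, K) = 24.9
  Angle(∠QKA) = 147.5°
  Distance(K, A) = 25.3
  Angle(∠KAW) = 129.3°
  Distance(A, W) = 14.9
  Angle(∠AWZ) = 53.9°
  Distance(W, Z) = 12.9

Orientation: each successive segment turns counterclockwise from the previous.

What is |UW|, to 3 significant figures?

52.0

U is at the origin; UT runs at -75.2° with length 8.5, so T = (2.17, -8.22). ∠UTJ = 69.5° gives TJ at 35.3° from the x-axis; with |TJ| = 12.2, J = (12.1, -1.17). ∠TJQ = 38.8° gives JQ at 176° from the x-axis; with |JQ| = 21.7, Q = (-9.53, 0.157). JQ ⟂ QK, so QK runs at -93.5°; with |QK| = 24.9, K = (-11.1, -24.7). ∠QKA = 147.5° gives KA at -61.0° from the x-axis; with |KA| = 25.3, A = (1.21, -46.8). ∠KAW = 129.3° gives AW at -10.3° from the x-axis; with |AW| = 14.9, W = (15.9, -49.5). Then |UW| = |W − U| = 52.0.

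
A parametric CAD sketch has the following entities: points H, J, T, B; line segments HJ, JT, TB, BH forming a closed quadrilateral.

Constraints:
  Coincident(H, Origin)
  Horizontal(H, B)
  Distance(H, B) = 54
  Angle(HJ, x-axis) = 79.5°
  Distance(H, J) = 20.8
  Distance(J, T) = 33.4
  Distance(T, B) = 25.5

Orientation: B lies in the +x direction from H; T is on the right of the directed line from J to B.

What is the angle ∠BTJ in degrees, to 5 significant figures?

133.54°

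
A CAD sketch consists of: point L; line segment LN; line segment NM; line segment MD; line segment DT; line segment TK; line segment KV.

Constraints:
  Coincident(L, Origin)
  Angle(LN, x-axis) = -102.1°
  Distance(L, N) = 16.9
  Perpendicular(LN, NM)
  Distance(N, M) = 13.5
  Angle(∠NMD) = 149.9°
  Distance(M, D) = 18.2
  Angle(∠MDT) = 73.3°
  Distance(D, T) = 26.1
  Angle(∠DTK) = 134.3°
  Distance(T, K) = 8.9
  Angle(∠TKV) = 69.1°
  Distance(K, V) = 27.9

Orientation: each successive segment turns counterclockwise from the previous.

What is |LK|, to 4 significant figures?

9.796

∠MDT = 73.3° gives DT at 124.7° from the x-axis; with |DT| = 26.1, T = (12.11, 7.728). ∠DTK = 134.3° gives TK at 170.4° from the x-axis; with |TK| = 8.9, K = (3.333, 9.212). Then |LK| = |K − L| = 9.796.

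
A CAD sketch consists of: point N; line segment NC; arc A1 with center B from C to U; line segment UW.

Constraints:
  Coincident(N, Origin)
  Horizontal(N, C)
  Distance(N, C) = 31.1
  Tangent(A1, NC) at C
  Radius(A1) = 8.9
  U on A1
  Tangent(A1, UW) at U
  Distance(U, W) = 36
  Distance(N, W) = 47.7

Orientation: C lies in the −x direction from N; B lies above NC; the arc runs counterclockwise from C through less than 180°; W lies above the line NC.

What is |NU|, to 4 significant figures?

23.65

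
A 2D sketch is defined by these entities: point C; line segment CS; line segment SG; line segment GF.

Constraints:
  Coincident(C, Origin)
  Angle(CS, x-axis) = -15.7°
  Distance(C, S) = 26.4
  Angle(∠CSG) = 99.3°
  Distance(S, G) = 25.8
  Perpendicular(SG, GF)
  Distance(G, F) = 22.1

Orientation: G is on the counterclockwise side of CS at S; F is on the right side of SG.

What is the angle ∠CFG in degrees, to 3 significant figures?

32.0°

C is at the origin; CS runs at -15.7° with length 26.4, so S = 26.4·(cos -15.7°, sin -15.7°) = (25.4, -7.14). ∠CSG = 99.3°, so SG runs at -15.7° + (180° − 99.3°) = 65.0° from the x-axis; with |SG| = 25.8, G = S + 25.8·(cos 65.0°, sin 65.0°) = (36.3, 16.2). SG is perpendicular to GF; with |GF| = 22.1 on the right of SG, F = G + 22.1·(0.906, -0.423) = (56.3, 6.90). Then cos ∠CFG = FC·FG / (|FC||FG|), giving 32.0°.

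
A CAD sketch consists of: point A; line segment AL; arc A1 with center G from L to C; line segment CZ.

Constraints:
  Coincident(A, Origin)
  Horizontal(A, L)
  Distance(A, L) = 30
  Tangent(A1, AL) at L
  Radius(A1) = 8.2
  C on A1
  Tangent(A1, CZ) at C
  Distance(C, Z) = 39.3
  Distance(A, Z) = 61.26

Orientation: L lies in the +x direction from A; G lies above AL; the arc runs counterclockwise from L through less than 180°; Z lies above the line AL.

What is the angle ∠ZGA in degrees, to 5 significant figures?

118.04°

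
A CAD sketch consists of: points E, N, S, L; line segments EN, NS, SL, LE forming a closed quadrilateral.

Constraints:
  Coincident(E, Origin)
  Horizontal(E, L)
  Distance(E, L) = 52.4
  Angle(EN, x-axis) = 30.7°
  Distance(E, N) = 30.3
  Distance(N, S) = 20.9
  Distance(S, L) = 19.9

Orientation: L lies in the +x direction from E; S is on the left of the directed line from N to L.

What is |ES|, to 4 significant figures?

50.38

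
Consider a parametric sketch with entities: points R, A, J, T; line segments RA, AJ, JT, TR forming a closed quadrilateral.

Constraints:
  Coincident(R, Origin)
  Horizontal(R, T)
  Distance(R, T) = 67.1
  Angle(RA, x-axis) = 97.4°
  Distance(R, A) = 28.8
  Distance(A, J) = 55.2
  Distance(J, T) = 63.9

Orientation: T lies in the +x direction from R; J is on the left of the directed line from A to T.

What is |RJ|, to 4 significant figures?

72.59

Checks: |AJ| = 55.20 ✓; |JT| = 63.90 ✓.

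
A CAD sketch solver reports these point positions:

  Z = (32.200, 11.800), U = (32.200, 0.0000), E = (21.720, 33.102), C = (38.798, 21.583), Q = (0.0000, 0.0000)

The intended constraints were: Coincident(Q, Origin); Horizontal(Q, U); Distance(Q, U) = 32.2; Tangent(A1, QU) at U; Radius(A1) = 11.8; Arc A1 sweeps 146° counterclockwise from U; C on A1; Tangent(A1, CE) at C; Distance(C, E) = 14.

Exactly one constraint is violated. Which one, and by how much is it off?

Distance(C, E) = 14 — off by 6.60.

Q = (0.00, 0.00) ✓; Q.y = 0.00, U.y = 0.00 ✓; |QU| = 32.20 ✓; ∠(ZU, UQ) = 90.00° ✓; |ZU| = 11.80 ✓; bearing(Z→C) − bearing(Z→U) = 146.0° ✓; |ZC| = 11.80 ✓; ∠(ZC, CE) = 90.00° ✓; |CE| = 20.60 ✗.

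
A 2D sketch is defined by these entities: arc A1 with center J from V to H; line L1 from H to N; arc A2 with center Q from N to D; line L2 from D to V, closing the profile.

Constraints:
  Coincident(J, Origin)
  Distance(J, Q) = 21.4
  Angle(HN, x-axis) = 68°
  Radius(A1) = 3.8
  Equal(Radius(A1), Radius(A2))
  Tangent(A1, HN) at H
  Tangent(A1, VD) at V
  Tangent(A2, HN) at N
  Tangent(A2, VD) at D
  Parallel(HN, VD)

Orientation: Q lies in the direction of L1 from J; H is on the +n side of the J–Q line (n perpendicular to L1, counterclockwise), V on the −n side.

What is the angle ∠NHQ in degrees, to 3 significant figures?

10.1°

Tangency of A1 to both parallel lines with radius 3.8 puts H and V at J ± 3.8·n: H = (-3.52, 1.42), V = (3.52, -1.42). Equal radii place N and D the same way about Q: N = Q + 3.8·n = (4.49, 21.3), D = Q − 3.8·n = (11.5, 18.4). Then cos ∠NHQ = HN·HQ / (|HN||HQ|), giving 10.1°.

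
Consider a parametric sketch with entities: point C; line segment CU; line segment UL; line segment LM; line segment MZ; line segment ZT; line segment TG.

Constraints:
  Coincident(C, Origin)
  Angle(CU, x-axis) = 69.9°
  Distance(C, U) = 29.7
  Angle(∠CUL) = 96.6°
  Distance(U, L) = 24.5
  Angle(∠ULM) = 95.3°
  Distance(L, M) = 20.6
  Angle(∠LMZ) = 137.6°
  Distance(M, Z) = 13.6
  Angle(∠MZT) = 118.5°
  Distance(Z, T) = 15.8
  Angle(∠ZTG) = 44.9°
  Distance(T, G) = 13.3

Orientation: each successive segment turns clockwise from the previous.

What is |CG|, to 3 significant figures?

18.7

C is at the origin; CU runs at 69.9° with length 29.7, so U = (10.2, 27.9). ∠CUL = 96.6° gives UL at -13.5° from the x-axis; with |UL| = 24.5, L = (34.0, 22.2). ∠ULM = 95.3° gives LM at -98.2° from the x-axis; with |LM| = 20.6, M = (31.1, 1.78). ∠LMZ = 137.6° gives MZ at -141° from the x-axis; with |MZ| = 13.6, Z = (20.6, -6.85). ∠MZT = 118.5° gives ZT at 158° from the x-axis; with |ZT| = 15.8, T = (5.94, -0.906). ∠ZTG = 44.9° gives TG at 22.8° from the x-axis; with |TG| = 13.3, G = (18.2, 4.25). Then |CG| = |G − C| = 18.7.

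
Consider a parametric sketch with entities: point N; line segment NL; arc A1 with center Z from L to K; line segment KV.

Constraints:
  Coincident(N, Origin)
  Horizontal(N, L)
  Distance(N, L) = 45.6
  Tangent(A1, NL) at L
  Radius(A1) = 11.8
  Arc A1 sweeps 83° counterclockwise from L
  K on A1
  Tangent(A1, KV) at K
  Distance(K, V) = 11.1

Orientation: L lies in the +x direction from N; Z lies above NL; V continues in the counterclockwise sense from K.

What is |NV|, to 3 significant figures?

62.4

On A1, L sits at bearing -90° from Z; an 83° counterclockwise sweep puts K at bearing -7°, so K = Z + 11.8·(cos -7°, sin -7°) = (57.3, 10.4). Tangency of A1 to KV means the radius ZK is perpendicular to KV, so KV runs along (−sin -7°, cos -7°); with |KV| = 11.1, V = (58.7, 21.4). Then |NV| = |V − N| = 62.4.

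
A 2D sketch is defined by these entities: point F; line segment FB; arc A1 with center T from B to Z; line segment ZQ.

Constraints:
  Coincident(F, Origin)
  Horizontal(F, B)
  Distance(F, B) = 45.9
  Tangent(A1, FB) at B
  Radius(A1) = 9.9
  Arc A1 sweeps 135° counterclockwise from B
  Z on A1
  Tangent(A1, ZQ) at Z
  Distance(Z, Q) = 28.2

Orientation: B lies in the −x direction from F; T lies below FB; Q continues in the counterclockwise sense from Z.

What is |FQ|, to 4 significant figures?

49.43

F is at the origin; FB is horizontal with |FB| = 45.9 and B on the −x side, so B = (-45.90, 0.000). Tangency of A1 to FB means the radius TB is perpendicular to FB, so T = B + (0, -9.9) = (-45.90, -9.900). On A1, B sits at bearing 90° from T; a 135° counterclockwise sweep puts Z at bearing 225°, so Z = T + 9.9·(cos 225°, sin 225°) = (-52.90, -16.90). The tangent condition forces TZ to be normal to ZQ, so ZQ runs along (−sin 225°, cos 225°); with |ZQ| = 28.2, Q = (-32.96, -36.84). Then |FQ| = |Q − F| = 49.43.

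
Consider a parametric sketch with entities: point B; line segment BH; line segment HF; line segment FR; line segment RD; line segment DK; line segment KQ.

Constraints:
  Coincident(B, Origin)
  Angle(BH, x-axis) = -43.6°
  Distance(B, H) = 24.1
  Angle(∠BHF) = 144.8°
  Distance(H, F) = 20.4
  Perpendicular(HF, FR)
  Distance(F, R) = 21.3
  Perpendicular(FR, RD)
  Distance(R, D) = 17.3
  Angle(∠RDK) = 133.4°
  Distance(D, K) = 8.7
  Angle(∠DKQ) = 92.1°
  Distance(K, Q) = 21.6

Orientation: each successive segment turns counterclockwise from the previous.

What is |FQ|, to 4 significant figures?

8.149

∠RDK = 133.4° gives DK at -141.8° from the x-axis; with |DK| = 8.7, K = (16.79, -1.381). ∠DKQ = 92.1° gives KQ at -53.90° from the x-axis; with |KQ| = 21.6, Q = (29.52, -18.83). Then |FQ| = |Q − F| = 8.149.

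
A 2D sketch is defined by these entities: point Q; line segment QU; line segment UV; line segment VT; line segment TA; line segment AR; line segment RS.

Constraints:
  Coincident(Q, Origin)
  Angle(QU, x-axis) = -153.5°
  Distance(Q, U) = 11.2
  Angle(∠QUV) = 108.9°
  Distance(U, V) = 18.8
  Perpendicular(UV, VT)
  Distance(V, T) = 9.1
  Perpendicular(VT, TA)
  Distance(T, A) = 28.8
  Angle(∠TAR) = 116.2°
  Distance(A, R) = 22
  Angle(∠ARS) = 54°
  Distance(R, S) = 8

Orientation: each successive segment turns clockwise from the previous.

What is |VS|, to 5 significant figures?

32.004

Q is at the origin; QU runs at -153.5° with length 11.2, so U = (-10.023, -4.9974). ∠QUV = 108.9° gives UV at 135.40° from the x-axis; with |UV| = 18.8, V = (-23.409, 8.2031). The perpendicularity gives VT at right angles to UV, so VT runs at 45.400°; with |VT| = 9.1, T = (-17.020, 14.682). The perpendicularity gives TA at right angles to VT, so TA runs at -44.600°; with |TA| = 28.8, A = (3.4866, -5.5395). ∠TAR = 116.2° gives AR at -108.40° from the x-axis; with |AR| = 22.0, R = (-3.4577, -26.415). ∠ARS = 54.0° gives RS at 125.60° from the x-axis; with |RS| = 8.0, S = (-8.1147, -19.910). Then |VS| = |S − V| = 32.004.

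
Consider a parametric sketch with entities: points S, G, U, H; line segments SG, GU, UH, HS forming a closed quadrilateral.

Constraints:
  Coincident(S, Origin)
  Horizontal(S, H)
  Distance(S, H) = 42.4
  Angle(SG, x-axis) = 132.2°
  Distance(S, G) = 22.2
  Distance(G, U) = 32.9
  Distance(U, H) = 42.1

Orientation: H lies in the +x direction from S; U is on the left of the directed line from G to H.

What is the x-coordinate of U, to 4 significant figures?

14.38

Checks: |GU| = 32.90 ✓; |UH| = 42.10 ✓.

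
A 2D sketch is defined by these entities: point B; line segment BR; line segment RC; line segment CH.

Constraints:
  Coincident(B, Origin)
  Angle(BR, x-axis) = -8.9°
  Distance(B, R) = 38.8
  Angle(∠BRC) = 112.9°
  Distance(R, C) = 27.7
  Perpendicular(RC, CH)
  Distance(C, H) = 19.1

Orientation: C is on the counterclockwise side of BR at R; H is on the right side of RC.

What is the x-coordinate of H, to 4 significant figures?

69.16

B is at the origin; BR runs at -8.9° with length 38.8, so R = 38.8·(cos -8.9°, sin -8.9°) = (38.33, -6.003). ∠BRC = 112.9°, so RC runs at -8.9° + (180° − 112.9°) = 58.20° from the x-axis; with |RC| = 27.7, C = R + 27.7·(cos 58.20°, sin 58.20°) = (52.93, 17.54). The perpendicularity gives CH at right angles to RC; with |CH| = 19.1 on the right of RC, H = C + 19.1·(0.8499, -0.5270) = (69.16, 7.474). So H.x = 69.16.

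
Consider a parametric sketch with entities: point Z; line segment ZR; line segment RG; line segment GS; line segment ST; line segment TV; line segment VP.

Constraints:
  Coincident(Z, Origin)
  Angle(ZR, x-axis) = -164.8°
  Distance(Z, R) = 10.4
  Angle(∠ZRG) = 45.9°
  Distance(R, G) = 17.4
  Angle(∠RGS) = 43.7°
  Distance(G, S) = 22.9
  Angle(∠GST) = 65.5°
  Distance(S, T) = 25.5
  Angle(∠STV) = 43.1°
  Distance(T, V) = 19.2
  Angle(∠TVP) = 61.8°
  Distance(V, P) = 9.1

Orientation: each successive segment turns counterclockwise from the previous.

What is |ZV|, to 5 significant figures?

7.1570

Z is at the origin; ZR runs at -164.8° with length 10.4, so R = (-10.036, -2.7268). ∠ZRG = 45.9° gives RG at -30.700° from the x-axis; with |RG| = 17.4, G = (4.9253, -11.610). ∠RGS = 43.7° gives GS at 105.60° from the x-axis; with |GS| = 22.9, S = (-1.2330, 10.446). ∠GST = 65.5° gives ST at -139.90° from the x-axis; with |ST| = 25.5, T = (-20.739, -5.9789). ∠STV = 43.1° gives TV at -3.0000° from the x-axis; with |TV| = 19.2, V = (-1.5648, -6.9838). Then |ZV| = |V − Z| = 7.1570.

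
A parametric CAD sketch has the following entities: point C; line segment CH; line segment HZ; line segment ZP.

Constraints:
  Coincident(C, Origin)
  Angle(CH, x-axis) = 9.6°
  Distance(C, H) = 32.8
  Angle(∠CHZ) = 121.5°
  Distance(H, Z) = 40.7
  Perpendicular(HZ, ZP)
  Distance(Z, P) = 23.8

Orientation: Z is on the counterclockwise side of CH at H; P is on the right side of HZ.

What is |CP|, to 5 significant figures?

77.621

∠CHZ = 121.5°, so HZ runs at 9.6° + (180° − 121.5°) = 68.100° from the x-axis; with |HZ| = 40.7, Z = H + 40.7·(cos 68.100°, sin 68.100°) = (47.521, 43.233). HZ is perpendicular to ZP; with |ZP| = 23.8 on the right of HZ, P = Z + 23.8·(0.92784, -0.37299) = (69.604, 34.356). Then |CP| = |P − C| = 77.621.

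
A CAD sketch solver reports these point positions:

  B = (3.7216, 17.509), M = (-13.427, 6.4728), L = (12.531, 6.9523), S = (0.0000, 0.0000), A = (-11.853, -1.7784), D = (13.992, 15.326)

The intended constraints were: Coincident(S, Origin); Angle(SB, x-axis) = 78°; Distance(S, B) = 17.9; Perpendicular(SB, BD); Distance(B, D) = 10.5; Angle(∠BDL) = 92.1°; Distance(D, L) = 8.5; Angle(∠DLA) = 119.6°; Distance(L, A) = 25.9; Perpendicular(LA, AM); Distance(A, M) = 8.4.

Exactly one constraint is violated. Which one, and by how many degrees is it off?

Perpendicular(LA, AM) — off by 8.90°.

S = (0.00, 0.00) ✓; SB at 78.00° ✓; |SB| = 17.90 ✓; ∠(SB, BD) = 90.00° ✓; |BD| = 10.50 ✓; ∠BDL = 92.10° ✓; |DL| = 8.500 ✓; ∠DLA = 119.6° ✓; |LA| = 25.90 ✓; ∠(LA, AM) = 98.90° ✗; |AM| = 8.400 ✓.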